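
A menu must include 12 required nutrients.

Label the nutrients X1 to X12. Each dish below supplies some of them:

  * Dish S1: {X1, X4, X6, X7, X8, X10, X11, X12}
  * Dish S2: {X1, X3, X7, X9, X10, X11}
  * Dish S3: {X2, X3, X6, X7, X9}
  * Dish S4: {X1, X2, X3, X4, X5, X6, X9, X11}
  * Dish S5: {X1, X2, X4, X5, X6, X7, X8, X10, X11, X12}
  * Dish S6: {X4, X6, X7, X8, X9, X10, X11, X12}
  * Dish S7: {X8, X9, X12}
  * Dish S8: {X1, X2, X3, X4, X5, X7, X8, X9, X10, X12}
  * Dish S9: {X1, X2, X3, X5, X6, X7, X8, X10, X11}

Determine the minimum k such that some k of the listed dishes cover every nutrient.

Take {S4, S6}. Their union is {X1, X2, X3, X4, X5, X6, X7, X8, X9, X10, X11, X12}, which is all 12 nutrients.
No single dish has all 12 nutrients (the largest, S5, has 10), so 2 is optimal.

2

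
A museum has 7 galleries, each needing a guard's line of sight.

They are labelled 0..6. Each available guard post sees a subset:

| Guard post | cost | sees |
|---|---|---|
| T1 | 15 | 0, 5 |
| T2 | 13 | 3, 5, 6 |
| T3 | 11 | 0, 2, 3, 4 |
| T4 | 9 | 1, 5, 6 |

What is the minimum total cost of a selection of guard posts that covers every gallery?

20

T3, T4 together cover every gallery (T3 ∪ T4 = {0, 1, 2, 3, 4, 5, 6}); total cost 11 + 9 = 20.
No covering selection has total cost below 20.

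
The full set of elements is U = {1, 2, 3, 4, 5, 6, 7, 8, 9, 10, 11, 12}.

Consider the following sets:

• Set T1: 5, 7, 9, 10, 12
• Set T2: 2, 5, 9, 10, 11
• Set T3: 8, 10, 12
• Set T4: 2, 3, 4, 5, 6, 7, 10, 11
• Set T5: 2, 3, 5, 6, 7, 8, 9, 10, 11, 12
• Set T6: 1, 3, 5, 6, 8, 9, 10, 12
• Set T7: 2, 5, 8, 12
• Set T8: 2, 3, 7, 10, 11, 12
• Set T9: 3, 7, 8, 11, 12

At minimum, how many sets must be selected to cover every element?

2

Take {T4, T6}. Their union is {1, 2, 3, 4, 5, 6, 7, 8, 9, 10, 11, 12}, which is all 12 elements.
No single set has all 12 elements (the largest, T5, has 10), so 2 is optimal.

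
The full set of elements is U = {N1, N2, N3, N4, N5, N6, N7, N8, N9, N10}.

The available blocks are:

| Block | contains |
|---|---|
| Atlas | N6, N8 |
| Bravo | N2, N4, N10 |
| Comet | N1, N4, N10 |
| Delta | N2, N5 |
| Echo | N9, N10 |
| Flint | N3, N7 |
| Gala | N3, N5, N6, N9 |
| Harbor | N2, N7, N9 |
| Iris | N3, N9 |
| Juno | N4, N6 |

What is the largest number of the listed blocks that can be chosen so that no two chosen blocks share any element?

Atlas, Comet, Delta, Flint are pairwise disjoint (Atlas={N6,N8}; Comet={N1,N4,N10}; Delta={N2,N5}; Flint={N3,N7}).
Every remaining block overlaps one of these, and no 5 of the listed blocks are pairwise disjoint, so 4 is the maximum.

4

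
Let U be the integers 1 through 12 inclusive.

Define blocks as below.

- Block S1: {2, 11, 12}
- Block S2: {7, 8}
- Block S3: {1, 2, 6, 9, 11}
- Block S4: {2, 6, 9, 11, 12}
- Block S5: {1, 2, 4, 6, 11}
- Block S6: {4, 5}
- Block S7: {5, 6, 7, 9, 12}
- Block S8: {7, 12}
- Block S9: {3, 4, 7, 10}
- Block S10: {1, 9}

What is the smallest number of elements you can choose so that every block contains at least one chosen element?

Take H = {1, 2, 4, 7}. Each listed block contains at least one of these, so H is a hitting set of size 4.
The blocks S1, S2, S6, S10 are pairwise disjoint, so any hitting set needs a separate element for each — at least 4. Hence 4 is optimal.

4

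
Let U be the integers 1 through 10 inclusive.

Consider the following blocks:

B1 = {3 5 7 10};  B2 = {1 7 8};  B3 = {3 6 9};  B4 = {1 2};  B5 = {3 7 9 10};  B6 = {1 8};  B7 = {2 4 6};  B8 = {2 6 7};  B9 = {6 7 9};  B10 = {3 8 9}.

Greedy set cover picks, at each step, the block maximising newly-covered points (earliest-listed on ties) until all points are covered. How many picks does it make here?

4

Greedy: pick B1 (covers 4 new) → pick B7 (covers 3 new) → pick B2 (covers 2 new) → pick B3 (covers 1 new). Total picks: 4.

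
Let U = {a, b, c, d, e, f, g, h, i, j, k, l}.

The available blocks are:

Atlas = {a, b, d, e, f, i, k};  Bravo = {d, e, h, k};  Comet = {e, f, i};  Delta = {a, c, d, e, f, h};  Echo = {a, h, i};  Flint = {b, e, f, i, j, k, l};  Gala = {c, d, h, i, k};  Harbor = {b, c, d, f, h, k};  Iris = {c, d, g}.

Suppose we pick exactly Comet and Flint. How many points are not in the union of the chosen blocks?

Union of Comet, Flint = {b, e, f, i, j, k, l}.
Not covered: a, c, d, g, h — 5 points.

5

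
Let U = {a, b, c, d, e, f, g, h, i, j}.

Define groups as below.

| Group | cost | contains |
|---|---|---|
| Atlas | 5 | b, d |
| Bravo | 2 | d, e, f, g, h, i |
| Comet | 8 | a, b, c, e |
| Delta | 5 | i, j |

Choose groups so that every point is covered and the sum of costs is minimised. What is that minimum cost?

Bravo, Comet, Delta together cover every point (Bravo ∪ Comet ∪ Delta = {a, b, c, d, e, f, g, h, i, j}); total cost 2 + 8 + 5 = 15.
No covering selection has total cost below 15.

15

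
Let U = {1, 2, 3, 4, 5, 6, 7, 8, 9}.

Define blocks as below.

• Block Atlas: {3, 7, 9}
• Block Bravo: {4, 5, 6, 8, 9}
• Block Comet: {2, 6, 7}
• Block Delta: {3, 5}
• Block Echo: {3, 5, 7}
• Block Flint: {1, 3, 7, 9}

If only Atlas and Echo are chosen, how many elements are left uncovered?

Union of Atlas, Echo = {3, 5, 7, 9}.
Not covered: 1, 2, 4, 6, 8 — 5 elements.

5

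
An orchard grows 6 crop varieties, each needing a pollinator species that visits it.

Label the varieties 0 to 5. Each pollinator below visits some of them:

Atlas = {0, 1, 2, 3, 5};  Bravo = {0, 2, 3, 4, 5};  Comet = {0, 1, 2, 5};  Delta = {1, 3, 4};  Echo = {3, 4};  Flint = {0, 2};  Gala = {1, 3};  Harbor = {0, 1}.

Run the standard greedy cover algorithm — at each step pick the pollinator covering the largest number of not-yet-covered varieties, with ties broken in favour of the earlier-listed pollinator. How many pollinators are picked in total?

2

Greedy: pick Atlas (covers 5 new) → pick Bravo (covers 1 new). Total picks: 2.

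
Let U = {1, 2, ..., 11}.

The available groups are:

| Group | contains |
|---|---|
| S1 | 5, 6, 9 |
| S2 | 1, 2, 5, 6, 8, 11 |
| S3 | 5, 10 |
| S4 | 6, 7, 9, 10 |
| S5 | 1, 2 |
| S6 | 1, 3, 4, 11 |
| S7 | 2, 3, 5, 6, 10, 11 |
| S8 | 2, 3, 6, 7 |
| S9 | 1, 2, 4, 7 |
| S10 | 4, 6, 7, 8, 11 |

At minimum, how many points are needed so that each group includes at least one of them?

3

H = {1, 6, 10} meets every group (each contains at least one member of H), and |H| = 3.
The groups S3, S5, S10 are pairwise disjoint, so any hitting set needs a separate point for each — at least 3. Hence 3 is optimal.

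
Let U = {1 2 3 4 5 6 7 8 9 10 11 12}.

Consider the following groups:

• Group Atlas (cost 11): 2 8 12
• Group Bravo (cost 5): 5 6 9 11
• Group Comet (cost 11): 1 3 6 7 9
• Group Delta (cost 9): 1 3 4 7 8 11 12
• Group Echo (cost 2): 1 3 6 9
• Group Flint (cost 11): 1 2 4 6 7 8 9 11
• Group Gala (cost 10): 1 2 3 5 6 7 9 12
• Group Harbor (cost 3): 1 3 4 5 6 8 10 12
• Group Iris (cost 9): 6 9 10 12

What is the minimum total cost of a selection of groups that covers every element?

14

Flint, Harbor together cover every element (Flint ∪ Harbor = {1, 2, 3, 4, 5, 6, 7, 8, 9, 10, 11, 12}); total cost 11 + 3 = 14.
The greedy pick Harbor, Echo, Flint costs 16; no covering selection beats 14.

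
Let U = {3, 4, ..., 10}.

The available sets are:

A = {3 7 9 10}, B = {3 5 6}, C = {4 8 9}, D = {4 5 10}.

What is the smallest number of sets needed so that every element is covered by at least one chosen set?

A and B and C together: A ∪ B ∪ C = {3, 4, 5, 6, 7, 8, 9, 10} — every element is covered.
Only B contains 6, so B is forced; the remaining 5 elements need at least 2 more sets (each remaining set adds at most 3) — so at least 3 sets are needed, and 3 is optimal.

3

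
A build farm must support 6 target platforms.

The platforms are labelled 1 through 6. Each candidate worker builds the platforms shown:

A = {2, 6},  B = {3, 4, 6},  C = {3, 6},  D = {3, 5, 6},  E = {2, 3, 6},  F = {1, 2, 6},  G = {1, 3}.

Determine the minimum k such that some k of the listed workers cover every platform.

Take {B, D, F}. Their union is {1, 2, 3, 4, 5, 6}, which is all 6 platforms.
Only B contains 4, so B is forced; the remaining 3 platforms need at least 2 more workers (each remaining worker adds at most 2) — so at least 3 workers are needed, and 3 is optimal.

3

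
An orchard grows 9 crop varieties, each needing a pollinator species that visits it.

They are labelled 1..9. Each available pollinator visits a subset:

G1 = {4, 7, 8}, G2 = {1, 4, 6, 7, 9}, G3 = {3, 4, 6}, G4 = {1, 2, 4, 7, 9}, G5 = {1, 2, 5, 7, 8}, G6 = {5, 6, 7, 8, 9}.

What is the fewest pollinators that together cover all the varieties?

3

Take {G3, G4, G5}. Their union is {1, 2, 3, 4, 5, 6, 7, 8, 9}, which is all 9 varieties.
Only G3 contains 3, so G3 is forced; the remaining 6 varieties need at least 2 more pollinators (each remaining pollinator adds at most 5) — so at least 3 pollinators are needed, and 3 is optimal.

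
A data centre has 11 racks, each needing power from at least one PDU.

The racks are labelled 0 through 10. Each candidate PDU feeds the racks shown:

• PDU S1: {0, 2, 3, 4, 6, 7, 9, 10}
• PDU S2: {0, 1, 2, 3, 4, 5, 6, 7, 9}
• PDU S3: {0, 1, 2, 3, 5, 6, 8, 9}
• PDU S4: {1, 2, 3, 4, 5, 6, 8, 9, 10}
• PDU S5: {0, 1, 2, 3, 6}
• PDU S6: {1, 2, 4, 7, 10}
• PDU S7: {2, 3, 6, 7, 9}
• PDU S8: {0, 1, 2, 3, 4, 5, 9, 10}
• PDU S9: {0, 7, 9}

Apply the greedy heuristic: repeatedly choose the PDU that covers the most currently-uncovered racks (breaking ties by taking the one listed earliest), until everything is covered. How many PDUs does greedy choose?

Greedy: pick S2 (covers 9 new) → pick S4 (covers 2 new). Total picks: 2.

2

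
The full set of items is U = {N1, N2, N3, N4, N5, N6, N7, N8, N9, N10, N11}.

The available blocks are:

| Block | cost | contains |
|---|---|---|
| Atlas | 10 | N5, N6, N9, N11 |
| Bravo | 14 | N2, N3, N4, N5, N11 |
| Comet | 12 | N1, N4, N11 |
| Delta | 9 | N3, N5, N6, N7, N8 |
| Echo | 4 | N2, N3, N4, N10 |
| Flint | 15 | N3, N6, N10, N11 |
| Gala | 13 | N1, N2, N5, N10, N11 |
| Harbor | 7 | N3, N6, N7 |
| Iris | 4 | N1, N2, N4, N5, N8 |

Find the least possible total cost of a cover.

25

Atlas, Echo, Harbor, Iris together cover every item (Atlas ∪ Echo ∪ Harbor ∪ Iris = {N1, N2, N3, N4, N5, N6, N7, N8, N9, N10, N11}); total cost 10 + 4 + 7 + 4 = 25.
No covering selection has total cost below 25.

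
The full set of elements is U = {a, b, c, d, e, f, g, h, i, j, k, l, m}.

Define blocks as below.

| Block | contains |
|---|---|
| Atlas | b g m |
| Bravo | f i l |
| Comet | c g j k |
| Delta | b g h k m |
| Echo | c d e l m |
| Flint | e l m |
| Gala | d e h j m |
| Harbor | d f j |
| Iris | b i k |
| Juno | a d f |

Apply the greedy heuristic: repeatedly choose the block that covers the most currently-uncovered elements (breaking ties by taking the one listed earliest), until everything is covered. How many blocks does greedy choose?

Greedy: pick Delta (covers 5 new) → pick Echo (covers 4 new) → pick Bravo (covers 2 new) → pick Comet (covers 1 new) → pick Juno (covers 1 new). Total picks: 5.

5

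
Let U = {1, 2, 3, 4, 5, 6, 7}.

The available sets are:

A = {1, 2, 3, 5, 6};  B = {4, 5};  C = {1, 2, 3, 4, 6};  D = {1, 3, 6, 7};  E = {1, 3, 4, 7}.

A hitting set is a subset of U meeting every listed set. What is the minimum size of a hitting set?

2

The 2 elements {3, 4} hit every set.
The sets B, D are pairwise disjoint, so any hitting set needs a separate element for each — at least 2. Hence 2 is optimal.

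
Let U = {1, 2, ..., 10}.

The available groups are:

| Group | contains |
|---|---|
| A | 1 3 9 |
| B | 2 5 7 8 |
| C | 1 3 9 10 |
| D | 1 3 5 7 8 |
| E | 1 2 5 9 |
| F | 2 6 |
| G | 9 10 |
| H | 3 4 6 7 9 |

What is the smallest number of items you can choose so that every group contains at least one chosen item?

3

Take T = {2, 3, 10}. Each listed group contains at least one of these, so T is a hitting set of size 3.
The groups D, F, G are pairwise disjoint, so any hitting set needs a separate item for each — at least 3. Hence 3 is optimal.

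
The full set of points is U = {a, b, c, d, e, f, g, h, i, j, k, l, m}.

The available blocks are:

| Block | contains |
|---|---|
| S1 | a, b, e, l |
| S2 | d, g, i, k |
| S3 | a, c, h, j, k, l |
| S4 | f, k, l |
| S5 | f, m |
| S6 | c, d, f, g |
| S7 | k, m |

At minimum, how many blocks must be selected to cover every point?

S1, S2, S3, and S5 cover everything between them: the union {a, b, c, d, e, f, g, h, i, j, k, l, m} is all of U.
Only S1 contains b, so S1 is forced; the remaining 9 points need at least 3 more blocks (each remaining block adds at most 4) — so at least 4 blocks are needed, and 4 is optimal.

4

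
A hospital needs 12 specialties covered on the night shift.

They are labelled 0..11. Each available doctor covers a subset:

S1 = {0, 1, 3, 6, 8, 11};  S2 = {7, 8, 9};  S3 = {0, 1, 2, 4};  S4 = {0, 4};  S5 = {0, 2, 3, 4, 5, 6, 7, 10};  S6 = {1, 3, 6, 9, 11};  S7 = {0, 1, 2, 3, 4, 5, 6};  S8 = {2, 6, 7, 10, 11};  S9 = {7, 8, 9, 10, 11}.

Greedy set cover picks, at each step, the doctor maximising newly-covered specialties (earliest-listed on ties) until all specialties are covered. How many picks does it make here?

Greedy: pick S5 (covers 8 new) → pick S1 (covers 3 new) → pick S2 (covers 1 new). Total picks: 3.
(The true minimum cover uses only 2 doctors, so greedy is not optimal here.)

3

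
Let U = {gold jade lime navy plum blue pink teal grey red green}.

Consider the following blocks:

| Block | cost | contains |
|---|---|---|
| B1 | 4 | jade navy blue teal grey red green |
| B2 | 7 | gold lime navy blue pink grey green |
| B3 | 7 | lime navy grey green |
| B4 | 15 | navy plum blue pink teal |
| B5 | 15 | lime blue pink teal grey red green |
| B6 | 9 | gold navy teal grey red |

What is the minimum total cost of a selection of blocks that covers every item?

B1, B2, B4 together cover every item (B1 ∪ B2 ∪ B4 = {gold, jade, lime, navy, plum, blue, pink, teal, grey, red, green}); total cost 4 + 7 + 15 = 26.
No covering selection has total cost below 26.

26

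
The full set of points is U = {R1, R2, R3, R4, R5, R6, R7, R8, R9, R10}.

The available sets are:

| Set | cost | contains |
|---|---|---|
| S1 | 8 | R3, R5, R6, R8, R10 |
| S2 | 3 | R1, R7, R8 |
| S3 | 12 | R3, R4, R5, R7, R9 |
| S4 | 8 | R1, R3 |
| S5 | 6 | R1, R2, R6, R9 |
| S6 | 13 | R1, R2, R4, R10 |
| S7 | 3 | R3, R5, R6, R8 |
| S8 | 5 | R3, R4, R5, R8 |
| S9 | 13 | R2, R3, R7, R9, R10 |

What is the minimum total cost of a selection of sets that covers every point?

22

S1, S2, S5, S8 together cover every point (S1 ∪ S2 ∪ S5 ∪ S8 = {R1, R2, R3, R4, R5, R6, R7, R8, R9, R10}); total cost 8 + 3 + 6 + 5 = 22.
The greedy pick S7, S2, S5, S8, S1 costs 25; no covering selection beats 22.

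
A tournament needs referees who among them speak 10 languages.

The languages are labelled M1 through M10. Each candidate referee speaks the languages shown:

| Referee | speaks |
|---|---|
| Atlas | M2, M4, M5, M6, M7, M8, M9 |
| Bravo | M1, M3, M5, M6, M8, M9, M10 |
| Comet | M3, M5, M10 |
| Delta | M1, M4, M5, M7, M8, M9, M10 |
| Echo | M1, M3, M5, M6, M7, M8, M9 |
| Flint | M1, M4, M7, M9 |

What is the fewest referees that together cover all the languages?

2

Take {Atlas, Bravo}. Their union is {M1, M2, M3, M4, M5, M6, M7, M8, M9, M10}, which is all 10 languages.
No single referee has all 10 languages (the largest, Atlas, has 7), so 2 is optimal.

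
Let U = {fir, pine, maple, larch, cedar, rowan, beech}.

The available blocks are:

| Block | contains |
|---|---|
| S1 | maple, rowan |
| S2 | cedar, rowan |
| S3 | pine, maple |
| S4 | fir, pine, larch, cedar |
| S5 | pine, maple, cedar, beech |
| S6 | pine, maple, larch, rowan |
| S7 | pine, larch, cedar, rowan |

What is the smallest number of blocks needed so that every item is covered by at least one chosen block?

3

S1, S4, and S5 cover everything between them: the union {fir, pine, maple, larch, cedar, rowan, beech} is all of U.
Only S4 contains fir, so S4 is forced; the remaining 3 items need at least 2 more blocks (each remaining block adds at most 2) — so at least 3 blocks are needed, and 3 is optimal.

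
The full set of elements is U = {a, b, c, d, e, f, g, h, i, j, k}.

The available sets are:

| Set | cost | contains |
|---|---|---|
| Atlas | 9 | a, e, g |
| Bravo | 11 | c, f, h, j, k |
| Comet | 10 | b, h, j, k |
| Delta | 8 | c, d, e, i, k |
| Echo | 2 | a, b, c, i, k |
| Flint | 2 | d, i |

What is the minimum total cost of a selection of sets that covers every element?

24

Atlas, Bravo, Echo, Flint together cover every element (Atlas ∪ Bravo ∪ Echo ∪ Flint = {a, b, c, d, e, f, g, h, i, j, k}); total cost 9 + 11 + 2 + 2 = 24.
No covering selection has total cost below 24.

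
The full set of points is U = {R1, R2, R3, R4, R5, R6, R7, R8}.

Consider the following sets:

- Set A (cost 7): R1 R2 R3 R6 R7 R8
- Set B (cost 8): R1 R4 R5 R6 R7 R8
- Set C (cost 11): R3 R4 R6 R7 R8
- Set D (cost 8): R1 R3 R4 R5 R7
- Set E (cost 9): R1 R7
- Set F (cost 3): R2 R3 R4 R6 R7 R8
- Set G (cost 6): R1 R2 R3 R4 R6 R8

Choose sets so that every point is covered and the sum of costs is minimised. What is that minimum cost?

B, F together cover every point (B ∪ F = {R1, R2, R3, R4, R5, R6, R7, R8}); total cost 8 + 3 = 11.
No covering selection has total cost below 11.

11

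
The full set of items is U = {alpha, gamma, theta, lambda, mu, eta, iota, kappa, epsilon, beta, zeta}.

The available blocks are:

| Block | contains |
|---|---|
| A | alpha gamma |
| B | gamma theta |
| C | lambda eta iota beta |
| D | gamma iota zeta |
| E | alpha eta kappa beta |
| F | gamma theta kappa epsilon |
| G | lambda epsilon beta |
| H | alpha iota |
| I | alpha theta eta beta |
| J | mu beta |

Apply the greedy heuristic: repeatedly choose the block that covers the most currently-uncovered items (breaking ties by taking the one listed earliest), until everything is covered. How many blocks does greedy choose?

Greedy: pick C (covers 4 new) → pick F (covers 4 new) → pick A (covers 1 new) → pick D (covers 1 new) → pick J (covers 1 new). Total picks: 5.

5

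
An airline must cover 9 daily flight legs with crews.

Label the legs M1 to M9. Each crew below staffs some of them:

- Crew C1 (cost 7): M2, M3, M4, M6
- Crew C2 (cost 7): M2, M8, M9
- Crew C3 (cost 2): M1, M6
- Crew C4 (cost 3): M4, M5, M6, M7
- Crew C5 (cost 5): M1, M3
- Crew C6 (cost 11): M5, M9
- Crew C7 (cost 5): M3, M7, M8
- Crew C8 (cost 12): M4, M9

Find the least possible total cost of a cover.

15

C2, C4, C5 together cover every leg (C2 ∪ C4 ∪ C5 = {M1, M2, M3, M4, M5, M6, M7, M8, M9}); total cost 7 + 3 + 5 = 15.
The greedy pick C4, C3, C2, C5 costs 17; no covering selection beats 15.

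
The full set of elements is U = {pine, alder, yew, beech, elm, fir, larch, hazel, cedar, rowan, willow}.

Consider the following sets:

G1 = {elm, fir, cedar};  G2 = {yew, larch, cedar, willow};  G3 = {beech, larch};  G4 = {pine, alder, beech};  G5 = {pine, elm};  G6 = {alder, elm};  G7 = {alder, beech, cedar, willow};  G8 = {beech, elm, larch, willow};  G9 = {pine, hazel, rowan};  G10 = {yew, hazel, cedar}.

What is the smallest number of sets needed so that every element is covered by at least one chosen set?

G1, G2, G4, and G9 cover everything between them: the union {pine, alder, yew, beech, elm, fir, larch, hazel, cedar, rowan, willow} is all of U.
Only G1 contains fir, so G1 is forced; the remaining 8 elements need at least 3 more sets (each remaining set adds at most 3) — so at least 4 sets are needed, and 4 is optimal.

4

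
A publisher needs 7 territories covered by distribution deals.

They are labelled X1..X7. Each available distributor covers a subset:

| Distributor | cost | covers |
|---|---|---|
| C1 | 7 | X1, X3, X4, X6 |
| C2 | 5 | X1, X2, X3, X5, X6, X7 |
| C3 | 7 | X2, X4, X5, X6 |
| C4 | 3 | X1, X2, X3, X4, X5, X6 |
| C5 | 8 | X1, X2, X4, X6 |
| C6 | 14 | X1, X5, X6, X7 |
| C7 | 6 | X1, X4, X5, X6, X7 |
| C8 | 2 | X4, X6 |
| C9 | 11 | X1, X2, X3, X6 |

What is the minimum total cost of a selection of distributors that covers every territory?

7

C2, C8 together cover every territory (C2 ∪ C8 = {X1, X2, X3, X4, X5, X6, X7}); total cost 5 + 2 = 7.
The greedy pick C4, C2 costs 8; no covering selection beats 7.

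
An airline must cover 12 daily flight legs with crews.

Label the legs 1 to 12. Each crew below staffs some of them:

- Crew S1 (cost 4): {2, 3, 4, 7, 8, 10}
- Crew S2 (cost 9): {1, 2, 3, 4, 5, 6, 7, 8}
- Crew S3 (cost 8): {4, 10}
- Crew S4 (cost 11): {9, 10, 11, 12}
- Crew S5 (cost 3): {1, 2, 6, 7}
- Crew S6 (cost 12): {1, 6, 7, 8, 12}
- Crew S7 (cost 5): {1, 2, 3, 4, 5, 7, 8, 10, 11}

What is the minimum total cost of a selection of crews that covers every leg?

19

S4, S5, S7 together cover every leg (S4 ∪ S5 ∪ S7 = {1, 2, 3, 4, 5, 6, 7, 8, 9, 10, 11, 12}); total cost 11 + 3 + 5 = 19.
No covering selection has total cost below 19.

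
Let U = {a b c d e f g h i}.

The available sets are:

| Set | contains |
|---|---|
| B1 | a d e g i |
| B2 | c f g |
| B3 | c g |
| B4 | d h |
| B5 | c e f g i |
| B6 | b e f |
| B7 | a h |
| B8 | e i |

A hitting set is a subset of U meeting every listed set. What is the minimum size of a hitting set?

T = {c, e, h} meets every set (each contains at least one member of T), and |T| = 3.
The sets B3, B7, B8 are pairwise disjoint, so any hitting set needs a separate item for each — at least 3. Hence 3 is optimal.

3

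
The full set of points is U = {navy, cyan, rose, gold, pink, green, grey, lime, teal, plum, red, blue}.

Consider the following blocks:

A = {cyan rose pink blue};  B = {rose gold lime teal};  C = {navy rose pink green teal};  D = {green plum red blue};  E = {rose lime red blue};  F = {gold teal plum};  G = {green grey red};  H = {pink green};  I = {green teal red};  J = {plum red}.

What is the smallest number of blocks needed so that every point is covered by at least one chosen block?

Take {A, B, C, G, J}. Their union is {navy, cyan, rose, gold, pink, green, grey, lime, teal, plum, red, blue}, which is all 12 points.
No 4 of the 10 blocks cover everything (all 210 combinations miss at least one point), so 5 is optimal.

5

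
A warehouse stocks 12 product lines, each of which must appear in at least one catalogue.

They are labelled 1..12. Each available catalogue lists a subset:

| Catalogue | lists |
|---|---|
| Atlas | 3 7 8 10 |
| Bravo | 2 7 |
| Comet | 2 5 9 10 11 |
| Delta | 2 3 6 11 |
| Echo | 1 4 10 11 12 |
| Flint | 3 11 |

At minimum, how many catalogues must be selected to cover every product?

Atlas and Comet and Delta and Echo together: Atlas ∪ Comet ∪ Delta ∪ Echo = {1, 2, 3, 4, 5, 6, 7, 8, 9, 10, 11, 12} — every product is covered.
Only Echo contains 1, so Echo is forced; the remaining 7 products need at least 3 more catalogues (each remaining catalogue adds at most 3) — so at least 4 catalogues are needed, and 4 is optimal.

4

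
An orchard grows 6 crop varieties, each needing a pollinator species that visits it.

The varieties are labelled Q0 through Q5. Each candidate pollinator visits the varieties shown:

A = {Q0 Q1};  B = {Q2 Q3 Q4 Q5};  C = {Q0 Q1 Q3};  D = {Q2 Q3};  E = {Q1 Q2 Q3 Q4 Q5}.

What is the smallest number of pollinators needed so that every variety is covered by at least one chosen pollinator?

A and E together: A ∪ E = {Q0, Q1, Q2, Q3, Q4, Q5} — every variety is covered.
No single pollinator has all 6 varieties (the largest, E, has 5), so 2 is optimal.

2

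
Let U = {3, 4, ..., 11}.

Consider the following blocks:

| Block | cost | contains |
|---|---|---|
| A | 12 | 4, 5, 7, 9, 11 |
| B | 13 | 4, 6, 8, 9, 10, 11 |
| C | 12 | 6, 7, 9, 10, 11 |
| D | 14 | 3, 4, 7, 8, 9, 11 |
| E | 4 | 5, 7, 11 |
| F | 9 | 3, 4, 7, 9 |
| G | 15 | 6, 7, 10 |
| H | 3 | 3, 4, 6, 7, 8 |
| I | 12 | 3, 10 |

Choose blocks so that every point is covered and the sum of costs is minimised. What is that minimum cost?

19

C, E, H together cover every point (C ∪ E ∪ H = {3, 4, 5, 6, 7, 8, 9, 10, 11}); total cost 12 + 4 + 3 = 19.
No covering selection has total cost below 19.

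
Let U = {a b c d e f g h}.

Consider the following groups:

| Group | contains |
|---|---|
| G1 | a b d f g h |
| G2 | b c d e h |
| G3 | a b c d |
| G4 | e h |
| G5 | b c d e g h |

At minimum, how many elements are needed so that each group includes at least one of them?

2

Take T = {d, e}. Each listed group contains at least one of these, so T is a hitting set of size 2.
The groups G3, G4 are pairwise disjoint, so any hitting set needs a separate element for each — at least 2. Hence 2 is optimal.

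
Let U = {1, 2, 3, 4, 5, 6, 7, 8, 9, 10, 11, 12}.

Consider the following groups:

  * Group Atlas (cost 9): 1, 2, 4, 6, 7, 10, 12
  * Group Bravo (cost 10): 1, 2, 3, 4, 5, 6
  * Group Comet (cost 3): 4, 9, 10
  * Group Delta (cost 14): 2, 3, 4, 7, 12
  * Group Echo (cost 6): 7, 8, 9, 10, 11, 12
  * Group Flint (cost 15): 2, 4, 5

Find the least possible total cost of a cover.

16

Bravo, Echo together cover every element (Bravo ∪ Echo = {1, 2, 3, 4, 5, 6, 7, 8, 9, 10, 11, 12}); total cost 10 + 6 = 16.
The greedy pick Comet, Echo, Bravo costs 19; no covering selection beats 16.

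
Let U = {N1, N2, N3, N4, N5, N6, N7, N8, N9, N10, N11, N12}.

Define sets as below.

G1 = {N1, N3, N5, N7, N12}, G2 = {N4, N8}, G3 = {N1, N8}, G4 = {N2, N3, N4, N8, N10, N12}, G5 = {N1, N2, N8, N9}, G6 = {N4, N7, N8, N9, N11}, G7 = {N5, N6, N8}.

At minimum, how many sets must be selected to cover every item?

4

G3, G4, G6, and G7 cover everything between them: the union {N1, N2, N3, N4, N5, N6, N7, N8, N9, N10, N11, N12} is all of U.
No 3 of the 7 sets cover everything (all 35 combinations miss at least one item), so 4 is optimal.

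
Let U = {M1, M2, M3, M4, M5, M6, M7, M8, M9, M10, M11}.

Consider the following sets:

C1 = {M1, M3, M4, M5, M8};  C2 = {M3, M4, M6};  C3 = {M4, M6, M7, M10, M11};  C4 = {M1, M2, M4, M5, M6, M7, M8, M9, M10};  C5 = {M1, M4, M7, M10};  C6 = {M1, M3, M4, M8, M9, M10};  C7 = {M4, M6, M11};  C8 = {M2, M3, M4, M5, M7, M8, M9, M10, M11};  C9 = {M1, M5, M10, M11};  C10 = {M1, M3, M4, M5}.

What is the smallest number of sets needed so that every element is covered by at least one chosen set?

Take {C4, C8}. Their union is {M1, M2, M3, M4, M5, M6, M7, M8, M9, M10, M11}, which is all 11 elements.
No single set has all 11 elements (the largest, C4, has 9), so 2 is optimal.

2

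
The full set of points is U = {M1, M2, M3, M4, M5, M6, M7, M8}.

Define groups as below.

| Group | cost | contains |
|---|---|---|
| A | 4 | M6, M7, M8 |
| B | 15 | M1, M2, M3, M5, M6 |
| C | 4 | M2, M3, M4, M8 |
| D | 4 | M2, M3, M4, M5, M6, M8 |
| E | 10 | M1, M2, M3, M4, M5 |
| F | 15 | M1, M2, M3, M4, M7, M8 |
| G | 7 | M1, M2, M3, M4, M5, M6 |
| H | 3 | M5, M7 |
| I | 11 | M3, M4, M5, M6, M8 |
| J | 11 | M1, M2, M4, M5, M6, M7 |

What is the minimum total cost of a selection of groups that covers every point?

11

A, G together cover every point (A ∪ G = {M1, M2, M3, M4, M5, M6, M7, M8}); total cost 4 + 7 = 11.
The greedy pick D, H, G costs 14; no covering selection beats 11.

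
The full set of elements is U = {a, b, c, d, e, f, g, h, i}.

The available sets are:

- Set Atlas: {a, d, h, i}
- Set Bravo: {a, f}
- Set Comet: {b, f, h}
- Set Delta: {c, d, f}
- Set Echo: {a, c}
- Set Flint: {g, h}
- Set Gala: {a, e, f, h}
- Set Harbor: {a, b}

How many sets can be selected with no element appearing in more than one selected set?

Delta, Flint, Harbor are pairwise disjoint (Delta={c,d,f}; Flint={g,h}; Harbor={a,b}).
Every remaining set overlaps one of these, and no 4 of the listed sets are pairwise disjoint, so 3 is the maximum.

3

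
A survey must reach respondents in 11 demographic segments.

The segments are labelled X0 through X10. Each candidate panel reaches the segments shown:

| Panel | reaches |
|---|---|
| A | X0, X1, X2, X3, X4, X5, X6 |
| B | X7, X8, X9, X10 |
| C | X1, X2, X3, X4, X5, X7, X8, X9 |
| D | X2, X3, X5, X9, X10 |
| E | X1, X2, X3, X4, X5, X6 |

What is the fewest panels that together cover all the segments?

A and B together: A ∪ B = {X0, X1, X2, X3, X4, X5, X6, X7, X8, X9, X10} — every segment is covered.
No single panel has all 11 segments (the largest, C, has 8), so 2 is optimal.

2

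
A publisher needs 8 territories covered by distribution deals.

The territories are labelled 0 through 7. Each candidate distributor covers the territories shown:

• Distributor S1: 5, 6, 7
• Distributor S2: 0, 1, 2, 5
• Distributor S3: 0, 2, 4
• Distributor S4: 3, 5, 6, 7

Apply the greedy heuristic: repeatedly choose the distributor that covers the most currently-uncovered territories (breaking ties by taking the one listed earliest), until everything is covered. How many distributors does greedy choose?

3

Greedy: pick S2 (covers 4 new) → pick S4 (covers 3 new) → pick S3 (covers 1 new). Total picks: 3.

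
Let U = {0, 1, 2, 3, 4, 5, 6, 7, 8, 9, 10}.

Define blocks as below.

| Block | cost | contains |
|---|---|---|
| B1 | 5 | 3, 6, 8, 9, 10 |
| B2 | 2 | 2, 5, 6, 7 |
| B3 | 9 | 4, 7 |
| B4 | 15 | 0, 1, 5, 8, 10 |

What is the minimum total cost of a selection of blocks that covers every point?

B1, B2, B3, B4 together cover every point (B1 ∪ B2 ∪ B3 ∪ B4 = {0, 1, 2, 3, 4, 5, 6, 7, 8, 9, 10}); total cost 5 + 2 + 9 + 15 = 31.
No covering selection has total cost below 31.

31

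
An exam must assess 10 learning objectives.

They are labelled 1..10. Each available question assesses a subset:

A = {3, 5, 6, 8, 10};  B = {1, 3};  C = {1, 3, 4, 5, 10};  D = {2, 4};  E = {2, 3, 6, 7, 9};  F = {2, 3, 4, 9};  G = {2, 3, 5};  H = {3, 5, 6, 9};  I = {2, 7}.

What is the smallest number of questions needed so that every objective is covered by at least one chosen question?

3

A and C and E together: A ∪ C ∪ E = {1, 2, 3, 4, 5, 6, 7, 8, 9, 10} — every objective is covered.
Only A contains 8, so A is forced; the remaining 5 objectives need at least 2 more questions (each remaining question adds at most 3) — so at least 3 questions are needed, and 3 is optimal.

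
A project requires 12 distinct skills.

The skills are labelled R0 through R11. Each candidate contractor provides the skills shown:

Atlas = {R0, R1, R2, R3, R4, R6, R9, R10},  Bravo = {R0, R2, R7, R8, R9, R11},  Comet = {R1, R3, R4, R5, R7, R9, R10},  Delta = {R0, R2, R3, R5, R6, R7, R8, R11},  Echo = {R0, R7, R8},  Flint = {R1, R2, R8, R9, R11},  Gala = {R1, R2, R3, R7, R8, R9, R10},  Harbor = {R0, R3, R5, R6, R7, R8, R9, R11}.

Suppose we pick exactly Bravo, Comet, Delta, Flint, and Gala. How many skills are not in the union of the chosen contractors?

Union of Bravo, Comet, Delta, Flint, Gala = {R0, R1, R2, R3, R4, R5, R6, R7, R8, R9, R10, R11} — that's every skill, so 0 are uncovered.

0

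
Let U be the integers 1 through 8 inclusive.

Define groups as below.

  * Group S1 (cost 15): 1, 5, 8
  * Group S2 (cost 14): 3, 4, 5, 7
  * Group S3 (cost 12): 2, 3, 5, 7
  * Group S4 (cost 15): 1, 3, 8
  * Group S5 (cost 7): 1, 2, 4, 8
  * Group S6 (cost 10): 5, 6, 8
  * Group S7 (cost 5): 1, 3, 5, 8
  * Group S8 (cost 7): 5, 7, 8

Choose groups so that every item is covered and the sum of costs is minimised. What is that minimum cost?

S5, S6, S7, S8 together cover every item (S5 ∪ S6 ∪ S7 ∪ S8 = {1, 2, 3, 4, 5, 6, 7, 8}); total cost 7 + 10 + 5 + 7 = 29.
No covering selection has total cost below 29.

29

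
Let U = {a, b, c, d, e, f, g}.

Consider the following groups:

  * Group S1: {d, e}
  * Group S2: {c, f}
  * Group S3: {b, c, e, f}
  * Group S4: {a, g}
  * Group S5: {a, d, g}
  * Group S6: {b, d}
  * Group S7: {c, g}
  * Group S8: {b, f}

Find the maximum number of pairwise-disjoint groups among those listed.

S2, S4, S6 are pairwise disjoint (S2={c,f}; S4={a,g}; S6={b,d}).
Every remaining group overlaps one of these, and no 4 of the listed groups are pairwise disjoint, so 3 is the maximum.

3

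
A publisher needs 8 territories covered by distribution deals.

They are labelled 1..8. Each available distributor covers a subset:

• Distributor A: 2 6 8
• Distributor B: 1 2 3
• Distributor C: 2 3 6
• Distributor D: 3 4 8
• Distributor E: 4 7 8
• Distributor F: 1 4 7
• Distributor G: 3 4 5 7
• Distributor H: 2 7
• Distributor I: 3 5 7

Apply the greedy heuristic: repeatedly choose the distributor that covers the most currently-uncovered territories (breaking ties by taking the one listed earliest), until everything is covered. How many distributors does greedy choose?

3

Greedy: pick G (covers 4 new) → pick A (covers 3 new) → pick B (covers 1 new). Total picks: 3.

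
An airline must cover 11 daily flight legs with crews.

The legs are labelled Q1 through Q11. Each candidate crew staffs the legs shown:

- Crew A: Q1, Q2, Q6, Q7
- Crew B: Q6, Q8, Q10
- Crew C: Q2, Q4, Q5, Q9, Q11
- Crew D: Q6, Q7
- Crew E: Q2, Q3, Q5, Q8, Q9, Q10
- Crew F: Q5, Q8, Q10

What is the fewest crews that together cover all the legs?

3

A and C and E together: A ∪ C ∪ E = {Q1, Q2, Q3, Q4, Q5, Q6, Q7, Q8, Q9, Q10, Q11} — every leg is covered.
Only A contains Q1, so A is forced; the remaining 7 legs need at least 2 more crews (each remaining crew adds at most 5) — so at least 3 crews are needed, and 3 is optimal.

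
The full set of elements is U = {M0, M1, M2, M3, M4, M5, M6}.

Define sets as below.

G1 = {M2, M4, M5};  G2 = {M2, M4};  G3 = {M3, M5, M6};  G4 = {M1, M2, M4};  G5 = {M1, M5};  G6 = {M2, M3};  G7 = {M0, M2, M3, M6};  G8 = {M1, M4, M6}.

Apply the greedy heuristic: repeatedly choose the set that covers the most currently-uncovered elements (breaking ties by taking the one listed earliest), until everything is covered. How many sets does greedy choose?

Greedy: pick G7 (covers 4 new) → pick G1 (covers 2 new) → pick G4 (covers 1 new). Total picks: 3.

3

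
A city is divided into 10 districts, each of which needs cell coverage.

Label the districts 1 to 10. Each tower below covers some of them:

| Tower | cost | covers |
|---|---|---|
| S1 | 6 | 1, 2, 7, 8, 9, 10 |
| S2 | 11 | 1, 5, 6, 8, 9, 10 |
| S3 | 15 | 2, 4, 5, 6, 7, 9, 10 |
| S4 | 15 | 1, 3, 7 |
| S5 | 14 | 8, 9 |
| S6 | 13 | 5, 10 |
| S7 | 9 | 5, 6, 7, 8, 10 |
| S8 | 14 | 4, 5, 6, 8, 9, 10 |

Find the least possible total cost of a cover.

S1, S4, S8 together cover every district (S1 ∪ S4 ∪ S8 = {1, 2, 3, 4, 5, 6, 7, 8, 9, 10}); total cost 6 + 15 + 14 = 35.
The greedy pick S1, S7, S8, S4 costs 44; no covering selection beats 35.

35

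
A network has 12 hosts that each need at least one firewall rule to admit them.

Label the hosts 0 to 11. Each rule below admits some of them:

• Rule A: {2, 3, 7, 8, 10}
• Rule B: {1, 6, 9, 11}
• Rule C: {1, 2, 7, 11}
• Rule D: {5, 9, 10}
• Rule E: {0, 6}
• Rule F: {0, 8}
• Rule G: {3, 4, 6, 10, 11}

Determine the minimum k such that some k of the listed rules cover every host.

4

Take {C, D, F, G}. Their union is {0, 1, 2, 3, 4, 5, 6, 7, 8, 9, 10, 11}, which is all 12 hosts.
Only G contains 4, so G is forced; the remaining 7 hosts need at least 3 more rules (each remaining rule adds at most 3) — so at least 4 rules are needed, and 4 is optimal.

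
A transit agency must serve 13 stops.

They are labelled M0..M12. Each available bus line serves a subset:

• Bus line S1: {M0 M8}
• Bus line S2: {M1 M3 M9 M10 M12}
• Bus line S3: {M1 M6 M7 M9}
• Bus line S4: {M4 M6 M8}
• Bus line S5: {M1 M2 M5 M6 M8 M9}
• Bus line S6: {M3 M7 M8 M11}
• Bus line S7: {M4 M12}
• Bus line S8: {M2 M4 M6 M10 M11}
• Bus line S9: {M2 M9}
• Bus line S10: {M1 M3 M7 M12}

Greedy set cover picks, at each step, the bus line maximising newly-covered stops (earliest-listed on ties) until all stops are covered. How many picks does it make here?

5

Greedy: pick S5 (covers 6 new) → pick S2 (covers 3 new) → pick S6 (covers 2 new) → pick S1 (covers 1 new) → pick S4 (covers 1 new). Total picks: 5.
(The true minimum cover uses only 4 bus lines, so greedy is not optimal here.)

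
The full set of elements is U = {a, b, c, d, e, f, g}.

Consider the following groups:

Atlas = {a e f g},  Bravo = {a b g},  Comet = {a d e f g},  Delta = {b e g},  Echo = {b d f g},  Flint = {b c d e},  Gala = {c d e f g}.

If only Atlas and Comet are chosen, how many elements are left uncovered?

2

Union of Atlas, Comet = {a, d, e, f, g}.
Not covered: b, c — 2 elements.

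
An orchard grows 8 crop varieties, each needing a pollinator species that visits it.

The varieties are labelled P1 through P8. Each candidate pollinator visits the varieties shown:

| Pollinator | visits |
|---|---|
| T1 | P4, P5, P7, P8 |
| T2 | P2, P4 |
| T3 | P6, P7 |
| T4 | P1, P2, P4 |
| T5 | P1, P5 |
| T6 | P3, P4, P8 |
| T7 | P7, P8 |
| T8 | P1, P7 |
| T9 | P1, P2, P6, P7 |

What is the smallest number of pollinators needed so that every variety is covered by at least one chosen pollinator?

Take {T1, T6, T9}. Their union is {P1, P2, P3, P4, P5, P6, P7, P8}, which is all 8 varieties.
Only T6 contains P3, so T6 is forced; the remaining 5 varieties need at least 2 more pollinators (each remaining pollinator adds at most 4) — so at least 3 pollinators are needed, and 3 is optimal.

3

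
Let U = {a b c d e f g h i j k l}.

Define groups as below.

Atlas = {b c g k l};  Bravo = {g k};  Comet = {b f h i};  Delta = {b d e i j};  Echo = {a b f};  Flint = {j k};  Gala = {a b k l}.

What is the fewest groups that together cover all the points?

4

Take {Atlas, Comet, Delta, Echo}. Their union is {a, b, c, d, e, f, g, h, i, j, k, l}, which is all 12 points.
No 3 of the 7 groups cover everything (all 35 combinations miss at least one point), so 4 is optimal.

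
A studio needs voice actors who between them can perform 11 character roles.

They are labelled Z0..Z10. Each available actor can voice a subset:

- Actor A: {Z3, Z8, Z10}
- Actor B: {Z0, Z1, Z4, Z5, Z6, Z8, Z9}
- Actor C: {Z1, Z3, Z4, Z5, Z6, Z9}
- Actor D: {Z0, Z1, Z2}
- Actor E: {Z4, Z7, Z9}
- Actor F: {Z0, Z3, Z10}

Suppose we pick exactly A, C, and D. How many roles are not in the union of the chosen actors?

Union of A, C, D = {Z0, Z1, Z2, Z3, Z4, Z5, Z6, Z8, Z9, Z10}.
Not covered: Z7 — 1 role.

1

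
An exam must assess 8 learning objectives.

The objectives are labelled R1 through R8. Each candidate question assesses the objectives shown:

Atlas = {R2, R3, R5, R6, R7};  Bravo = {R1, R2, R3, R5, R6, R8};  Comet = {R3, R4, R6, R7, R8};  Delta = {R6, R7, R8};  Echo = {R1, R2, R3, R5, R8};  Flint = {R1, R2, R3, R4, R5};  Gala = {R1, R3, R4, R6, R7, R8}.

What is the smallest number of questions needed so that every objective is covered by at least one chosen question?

2

Take {Delta, Flint}. Their union is {R1, R2, R3, R4, R5, R6, R7, R8}, which is all 8 objectives.
No single question has all 8 objectives (the largest, Bravo, has 6), so 2 is optimal.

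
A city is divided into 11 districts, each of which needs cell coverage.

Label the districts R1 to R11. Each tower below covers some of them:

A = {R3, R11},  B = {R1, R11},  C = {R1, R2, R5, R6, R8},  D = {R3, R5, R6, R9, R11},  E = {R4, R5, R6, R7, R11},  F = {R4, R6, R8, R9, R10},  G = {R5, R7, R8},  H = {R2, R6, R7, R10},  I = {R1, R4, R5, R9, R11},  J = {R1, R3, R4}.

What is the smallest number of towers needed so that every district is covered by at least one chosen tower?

4

Take {A, C, H, I}. Their union is {R1, R2, R3, R4, R5, R6, R7, R8, R9, R10, R11}, which is all 11 districts.
No 3 of the 10 towers cover everything (all 120 combinations miss at least one district), so 4 is optimal.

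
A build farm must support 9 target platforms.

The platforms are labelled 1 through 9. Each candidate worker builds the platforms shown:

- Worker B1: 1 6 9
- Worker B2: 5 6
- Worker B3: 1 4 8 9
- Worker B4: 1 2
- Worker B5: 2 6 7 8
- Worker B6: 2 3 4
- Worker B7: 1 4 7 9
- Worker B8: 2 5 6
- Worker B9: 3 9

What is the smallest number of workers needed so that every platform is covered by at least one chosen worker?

4

Take {B5, B7, B8, B9}. Their union is {1, 2, 3, 4, 5, 6, 7, 8, 9}, which is all 9 platforms.
No 3 of the 9 workers cover everything (all 84 combinations miss at least one platform), so 4 is optimal.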